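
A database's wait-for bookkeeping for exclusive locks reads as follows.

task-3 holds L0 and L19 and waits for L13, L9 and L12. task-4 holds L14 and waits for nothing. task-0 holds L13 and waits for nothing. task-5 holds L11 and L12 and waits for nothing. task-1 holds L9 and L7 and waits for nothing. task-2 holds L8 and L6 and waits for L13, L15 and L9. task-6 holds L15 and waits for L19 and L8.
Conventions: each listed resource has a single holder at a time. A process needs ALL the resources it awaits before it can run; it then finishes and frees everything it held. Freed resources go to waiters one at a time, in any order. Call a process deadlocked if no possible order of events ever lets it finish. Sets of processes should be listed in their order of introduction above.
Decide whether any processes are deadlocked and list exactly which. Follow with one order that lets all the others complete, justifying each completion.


The deadlocked set is task-2 and task-6.
Key observation: nobody on the ring task-2 -> task-6 -> task-2 can start until another member finishes, which never happens; no other process is dragged down with it.
The rest can finish in the order task-5, task-4, task-1, task-0, task-3.
Verifying each step:
  task-5: no waits; runs immediately, freeing L11 and L12
  task-4: no waits; runs immediately, freeing L14
  task-1: no waits; runs immediately, freeing L9 and L7
  task-0: no waits; runs immediately, freeing L13
  task-3: everything it awaited (L13, L9 and L12) is free; runs, freeing L0 and L19


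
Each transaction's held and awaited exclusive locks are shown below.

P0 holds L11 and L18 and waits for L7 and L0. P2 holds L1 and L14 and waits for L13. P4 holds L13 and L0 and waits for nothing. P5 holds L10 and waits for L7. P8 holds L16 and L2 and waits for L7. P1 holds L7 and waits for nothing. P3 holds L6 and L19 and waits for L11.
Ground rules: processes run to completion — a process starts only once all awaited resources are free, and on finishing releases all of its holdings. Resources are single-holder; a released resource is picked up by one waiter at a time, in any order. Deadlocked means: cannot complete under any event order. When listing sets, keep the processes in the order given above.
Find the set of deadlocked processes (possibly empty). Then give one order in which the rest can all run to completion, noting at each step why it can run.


Nothing here is deadlocked.
Key observation: there is no circular wait here — follow any chain and it reaches a process that is free to run now.
The rest can finish in the order P1, P4, P2, P0, P3, P8, P5.
Check, step by step:
  P1: no waits; runs immediately, freeing L7
  P4: no waits; runs immediately, freeing L13 and L0
  P2 waits on L13 — all released -> runs and releases L1 and L14
  P0 waits on L7 and L0 — all released -> runs and releases L11 and L18
  P3 waits on L11 — all released -> runs and releases L6 and L19
  P8 waits on L7 — all released -> runs and releases L16 and L2
  P5 waits on L7 — all released -> runs and releases L10


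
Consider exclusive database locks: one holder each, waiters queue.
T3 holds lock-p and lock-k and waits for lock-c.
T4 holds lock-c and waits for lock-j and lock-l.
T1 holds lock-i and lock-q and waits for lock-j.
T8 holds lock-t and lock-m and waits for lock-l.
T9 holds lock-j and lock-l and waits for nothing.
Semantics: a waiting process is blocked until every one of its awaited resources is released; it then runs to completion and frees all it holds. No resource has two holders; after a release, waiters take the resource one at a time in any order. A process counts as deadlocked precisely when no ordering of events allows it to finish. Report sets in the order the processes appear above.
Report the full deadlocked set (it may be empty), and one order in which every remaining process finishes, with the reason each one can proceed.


The deadlocked set is empty.
Key observation: the wait graph is acyclic; completion cascades from the unblocked processes through everyone else.
A valid finishing order for the others: T9, T4, T3, T8, T1.
Verifying each step:
  run T9 (it waits on nothing); releases lock-j and lock-l
  T4 waits on lock-j and lock-l — all released -> runs and releases lock-c
  T3 waits on lock-c — all released -> runs and releases lock-p and lock-k
  T8 waits on lock-l — all released -> runs and releases lock-t and lock-m
  T1 waits on lock-j — all released -> runs and releases lock-i and lock-q


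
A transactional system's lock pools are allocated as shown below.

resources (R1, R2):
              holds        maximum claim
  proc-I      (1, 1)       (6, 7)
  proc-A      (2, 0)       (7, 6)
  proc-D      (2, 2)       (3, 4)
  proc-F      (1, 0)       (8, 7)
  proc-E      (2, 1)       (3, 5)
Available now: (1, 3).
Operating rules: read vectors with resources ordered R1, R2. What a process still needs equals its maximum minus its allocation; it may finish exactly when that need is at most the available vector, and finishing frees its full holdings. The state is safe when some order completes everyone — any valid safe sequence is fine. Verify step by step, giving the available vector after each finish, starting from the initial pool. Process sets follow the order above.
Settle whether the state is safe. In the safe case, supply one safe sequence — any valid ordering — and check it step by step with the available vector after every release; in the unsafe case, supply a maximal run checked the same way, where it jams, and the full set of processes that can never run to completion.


SAFE — a valid safe sequence is proc-D, proc-E, proc-I, proc-A, proc-F.
Key observation: proc-D is the earliest step where a requested resource binds exactly: need (1, 2), pool (1, 3) at its turn.
Walking it through:
  pool = (1, 3)
  proc-D needs (1, 2) <= (1, 3) -> finishes; pool += (2, 2) = (3, 5)
  proc-E needs (1, 4) <= (3, 5) -> finishes; pool += (2, 1) = (5, 6)
  proc-I needs (5, 6) <= (5, 6) -> finishes; pool += (1, 1) = (6, 7)
  proc-A needs (5, 6) <= (6, 7) -> finishes; pool += (2, 0) = (8, 7)
  proc-F needs (7, 7) <= (8, 7) -> finishes; pool += (1, 0) = (9, 7)


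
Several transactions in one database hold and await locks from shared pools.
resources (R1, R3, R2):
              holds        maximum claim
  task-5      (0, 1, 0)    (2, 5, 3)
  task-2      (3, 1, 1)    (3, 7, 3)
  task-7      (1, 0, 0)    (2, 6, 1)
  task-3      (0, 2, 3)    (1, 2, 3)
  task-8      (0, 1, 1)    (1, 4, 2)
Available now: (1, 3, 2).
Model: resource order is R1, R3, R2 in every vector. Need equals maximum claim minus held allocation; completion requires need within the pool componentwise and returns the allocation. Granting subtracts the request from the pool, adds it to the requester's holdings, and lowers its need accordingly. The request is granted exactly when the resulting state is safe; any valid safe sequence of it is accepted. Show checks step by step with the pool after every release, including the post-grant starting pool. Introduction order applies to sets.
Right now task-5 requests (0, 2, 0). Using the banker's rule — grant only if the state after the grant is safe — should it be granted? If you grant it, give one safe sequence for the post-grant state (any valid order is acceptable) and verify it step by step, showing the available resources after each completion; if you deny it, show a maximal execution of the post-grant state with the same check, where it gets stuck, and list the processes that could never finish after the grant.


DENY: after the grant no complete ordering would exist.
Key observation: after task-3, task-8 the pool peaks at (1, 4, 6), and each blocked process is short somewhere: task-5 on R1; task-2 on R3; task-7 on R3.
After a pretend grant, a maximal execution: task-3, task-8 — then nothing else fits. Verifying each step:
  pool = (1, 1, 2)
  task-3 needs (1, 0, 0) <= (1, 1, 2) -> finishes; pool += (0, 2, 3) = (1, 3, 5)
  task-8 needs (1, 3, 1) <= (1, 3, 5) -> finishes; pool += (0, 1, 1) = (1, 4, 6)
  task-5 still needs (2, 2, 3) but only (1, 4, 6) is free — short on R1
  task-2 still needs (0, 6, 2) but only (1, 4, 6) is free — short on R3
  task-7 still needs (1, 6, 1) but only (1, 4, 6) is free — short on R3
Had the request been granted, task-5, task-2 and task-7 could never finish.


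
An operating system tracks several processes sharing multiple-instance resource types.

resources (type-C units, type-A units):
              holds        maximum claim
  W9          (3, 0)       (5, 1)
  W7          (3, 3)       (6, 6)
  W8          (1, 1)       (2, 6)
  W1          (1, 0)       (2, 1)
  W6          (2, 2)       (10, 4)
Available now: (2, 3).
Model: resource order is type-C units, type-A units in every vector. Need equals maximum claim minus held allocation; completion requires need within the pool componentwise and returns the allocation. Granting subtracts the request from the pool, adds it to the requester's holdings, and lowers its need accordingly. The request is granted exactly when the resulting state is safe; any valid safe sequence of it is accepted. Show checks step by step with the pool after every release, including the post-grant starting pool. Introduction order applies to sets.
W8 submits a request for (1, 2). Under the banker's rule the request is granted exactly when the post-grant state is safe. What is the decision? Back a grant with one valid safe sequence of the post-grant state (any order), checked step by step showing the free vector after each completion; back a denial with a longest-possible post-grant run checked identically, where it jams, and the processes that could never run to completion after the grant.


DENY — the pretend-granted state is unsafe.
Key observation: even finishing W1, W9 leaves just (5, 1) free — too little type-A units for any of the remaining processes.
On the post-grant state, W1, W9 is a maximal run — nothing extends it. Check, step by step:
  pool = (1, 1)
  W1: need (1, 1) fits (1, 1); releases (1, 0), pool now (2, 1)
  W9: need (2, 1) fits (2, 1); releases (3, 0), pool now (5, 1)
  W7 still needs (3, 3) but only (5, 1) is free — short on type-A units
  W8 still needs (0, 3) but only (5, 1) is free — short on type-A units
  W6 still needs (8, 2) but only (5, 1) is free — short on type-C units and type-A units
Processes that could never finish after the grant: W7, W8 and W6.


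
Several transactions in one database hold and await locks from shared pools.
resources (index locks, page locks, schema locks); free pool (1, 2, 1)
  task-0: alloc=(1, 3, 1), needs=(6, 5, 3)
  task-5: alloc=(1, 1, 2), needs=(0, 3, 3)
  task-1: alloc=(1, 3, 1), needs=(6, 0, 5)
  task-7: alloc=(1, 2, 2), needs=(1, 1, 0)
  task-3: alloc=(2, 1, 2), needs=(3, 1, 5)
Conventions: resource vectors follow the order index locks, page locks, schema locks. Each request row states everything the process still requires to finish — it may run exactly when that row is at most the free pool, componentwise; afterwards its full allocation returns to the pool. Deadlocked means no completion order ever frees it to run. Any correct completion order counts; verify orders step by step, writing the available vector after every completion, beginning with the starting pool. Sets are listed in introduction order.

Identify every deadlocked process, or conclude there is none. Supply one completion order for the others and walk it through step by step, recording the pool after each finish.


Deadlocked: task-0 and task-1.
Key observation: even finishing task-7, task-5, task-3 leaves just (5, 6, 7) free — too little index locks for any of the remaining processes.
The rest can finish in the order task-7, task-5, task-3. Verifying each step:
  pool = (1, 2, 1)
  task-7: need (1, 1, 0) fits (1, 2, 1); releases (1, 2, 2), pool now (2, 4, 3)
  task-5: need (0, 3, 3) fits (2, 4, 3); releases (1, 1, 2), pool now (3, 5, 5)
  task-3: need (3, 1, 5) fits (3, 5, 5); releases (2, 1, 2), pool now (5, 6, 7)
The blocked processes can never fit:
  task-0 still needs (6, 5, 3) but only (5, 6, 7) is free — short on index locks
  task-1 still needs (6, 0, 5) but only (5, 6, 7) is free — short on index locks


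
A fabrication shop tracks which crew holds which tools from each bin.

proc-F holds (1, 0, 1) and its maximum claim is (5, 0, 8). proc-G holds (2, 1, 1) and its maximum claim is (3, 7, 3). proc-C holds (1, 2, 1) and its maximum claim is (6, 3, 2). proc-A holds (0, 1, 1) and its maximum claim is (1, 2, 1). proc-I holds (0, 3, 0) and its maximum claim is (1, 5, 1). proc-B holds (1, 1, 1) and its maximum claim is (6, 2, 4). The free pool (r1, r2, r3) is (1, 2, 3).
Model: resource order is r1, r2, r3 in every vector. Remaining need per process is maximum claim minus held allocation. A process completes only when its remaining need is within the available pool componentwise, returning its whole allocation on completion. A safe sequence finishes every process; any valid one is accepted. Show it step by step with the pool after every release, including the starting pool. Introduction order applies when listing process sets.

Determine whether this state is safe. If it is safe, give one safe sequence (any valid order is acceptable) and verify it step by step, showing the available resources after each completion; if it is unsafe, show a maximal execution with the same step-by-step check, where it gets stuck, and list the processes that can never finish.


UNSAFE.
Key observation: after proc-A, proc-I, proc-G complete, (3, 7, 5) is the best the pool ever gets, yet each leftover process wants more r1.
Going as far as possible: proc-A, proc-I, proc-G; after that, nothing fits. Check, step by step:
  pool = (1, 2, 3)
  proc-A needs (1, 1, 0) <= (1, 2, 3) -> finishes; pool += (0, 1, 1) = (1, 3, 4)
  proc-I needs (1, 2, 1) <= (1, 3, 4) -> finishes; pool += (0, 3, 0) = (1, 6, 4)
  proc-G needs (1, 6, 2) <= (1, 6, 4) -> finishes; pool += (2, 1, 1) = (3, 7, 5)
  proc-F still needs (4, 0, 7) but only (3, 7, 5) is free — short on r1 and r3
  proc-C still needs (5, 1, 1) but only (3, 7, 5) is free — short on r1
  proc-B still needs (5, 1, 3) but only (3, 7, 5) is free — short on r1
Processes that can never finish: proc-F, proc-C and proc-B.


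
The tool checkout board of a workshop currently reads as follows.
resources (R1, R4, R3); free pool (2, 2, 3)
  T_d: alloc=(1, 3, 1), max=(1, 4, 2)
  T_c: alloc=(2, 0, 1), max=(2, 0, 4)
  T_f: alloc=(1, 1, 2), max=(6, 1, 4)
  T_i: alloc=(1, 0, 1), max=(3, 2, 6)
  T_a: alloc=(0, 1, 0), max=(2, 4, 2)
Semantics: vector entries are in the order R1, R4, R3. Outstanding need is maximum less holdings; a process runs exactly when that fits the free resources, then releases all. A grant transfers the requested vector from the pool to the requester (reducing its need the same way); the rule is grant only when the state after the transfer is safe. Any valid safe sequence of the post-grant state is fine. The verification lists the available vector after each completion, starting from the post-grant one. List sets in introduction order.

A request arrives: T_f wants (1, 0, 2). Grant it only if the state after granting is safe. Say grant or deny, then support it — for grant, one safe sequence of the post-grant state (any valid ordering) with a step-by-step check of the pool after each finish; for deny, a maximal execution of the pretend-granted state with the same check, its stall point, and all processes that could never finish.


DENY — the pretend-granted state is unsafe.
Key observation: after T_d, T_a the pool peaks at (2, 6, 2), and each blocked process is short somewhere: T_c on R3; T_f on R1; T_i on R3.
Pretend the grant happened; the run T_d, T_a goes as far as possible. Step-by-step check:
  pool = (1, 2, 1)
  T_d: need (0, 1, 1) fits (1, 2, 1); releases (1, 3, 1), pool now (2, 5, 2)
  T_a: need (2, 3, 2) fits (2, 5, 2); releases (0, 1, 0), pool now (2, 6, 2)
  T_c still needs (0, 0, 3) but only (2, 6, 2) is free — short on R3
  T_f still needs (4, 0, 0) but only (2, 6, 2) is free — short on R1
  T_i still needs (2, 2, 5) but only (2, 6, 2) is free — short on R3
Had the request been granted, T_c, T_f and T_i could never finish.


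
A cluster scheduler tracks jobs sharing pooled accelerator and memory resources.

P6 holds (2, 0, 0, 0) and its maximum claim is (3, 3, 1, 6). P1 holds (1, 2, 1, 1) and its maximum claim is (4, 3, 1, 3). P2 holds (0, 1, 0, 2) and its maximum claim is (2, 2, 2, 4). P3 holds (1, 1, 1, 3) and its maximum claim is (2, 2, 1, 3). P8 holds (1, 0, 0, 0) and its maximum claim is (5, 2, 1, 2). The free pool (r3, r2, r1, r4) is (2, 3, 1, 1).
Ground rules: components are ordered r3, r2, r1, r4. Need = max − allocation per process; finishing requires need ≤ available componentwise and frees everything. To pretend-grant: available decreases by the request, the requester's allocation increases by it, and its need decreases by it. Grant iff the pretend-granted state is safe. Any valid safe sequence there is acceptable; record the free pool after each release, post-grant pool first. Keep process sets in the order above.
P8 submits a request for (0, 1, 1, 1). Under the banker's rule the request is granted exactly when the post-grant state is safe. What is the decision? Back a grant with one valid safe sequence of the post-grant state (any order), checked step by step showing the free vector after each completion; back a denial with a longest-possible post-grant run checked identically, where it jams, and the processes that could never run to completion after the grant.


GRANT — the state after the grant stays safe, e.g. via P3, P1, P8, P2, P6.
Key observation: the transfer keeps a workable pool ((2, 2, 0, 0)); P3 starts the safe sequence.
Check on the post-grant state, step by step:
  pool = (2, 2, 0, 0)
  P3 needs (1, 1, 0, 0) <= (2, 2, 0, 0) -> finishes; pool += (1, 1, 1, 3) = (3, 3, 1, 3)
  P1 needs (3, 1, 0, 2) <= (3, 3, 1, 3) -> finishes; pool += (1, 2, 1, 1) = (4, 5, 2, 4)
  P8 needs (4, 1, 0, 1) <= (4, 5, 2, 4) -> finishes; pool += (1, 1, 1, 1) = (5, 6, 3, 5)
  P2 needs (2, 1, 2, 2) <= (5, 6, 3, 5) -> finishes; pool += (0, 1, 0, 2) = (5, 7, 3, 7)
  P6 needs (1, 3, 1, 6) <= (5, 7, 3, 7) -> finishes; pool += (2, 0, 0, 0) = (7, 7, 3, 7)


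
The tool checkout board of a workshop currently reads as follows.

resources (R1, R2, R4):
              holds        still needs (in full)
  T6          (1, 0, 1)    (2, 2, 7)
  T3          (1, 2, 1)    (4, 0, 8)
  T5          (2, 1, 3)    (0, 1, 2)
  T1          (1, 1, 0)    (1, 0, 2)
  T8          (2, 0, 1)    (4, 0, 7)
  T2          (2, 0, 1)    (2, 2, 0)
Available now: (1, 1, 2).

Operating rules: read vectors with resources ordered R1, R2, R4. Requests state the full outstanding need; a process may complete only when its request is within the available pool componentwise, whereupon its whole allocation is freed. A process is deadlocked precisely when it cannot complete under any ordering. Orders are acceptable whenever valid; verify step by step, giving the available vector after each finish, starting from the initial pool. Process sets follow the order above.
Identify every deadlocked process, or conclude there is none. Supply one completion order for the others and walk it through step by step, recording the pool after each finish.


Deadlocked set: T6, T3 and T8.
Key observation: the pool after T5, T2, T1 is (6, 3, 6); every surviving request exceeds it in R4, so progress ends there.
One completion order for the rest: T5, T2, T1. Step-by-step check:
  pool = (1, 1, 2)
  run T5 (needs (0, 1, 2), free (1, 1, 2)); after release of (2, 1, 3) the pool is (3, 2, 5)
  run T2 (needs (2, 2, 0), free (3, 2, 5)); after release of (2, 0, 1) the pool is (5, 2, 6)
  run T1 (needs (1, 0, 2), free (5, 2, 6)); after release of (1, 1, 0) the pool is (6, 3, 6)
The blocked processes can never fit:
  T6 cannot run: need (2, 2, 7) vs free (6, 3, 6) (insufficient R4)
  T3 cannot run: need (4, 0, 8) vs free (6, 3, 6) (insufficient R4)
  T8 cannot run: need (4, 0, 7) vs free (6, 3, 6) (insufficient R4)


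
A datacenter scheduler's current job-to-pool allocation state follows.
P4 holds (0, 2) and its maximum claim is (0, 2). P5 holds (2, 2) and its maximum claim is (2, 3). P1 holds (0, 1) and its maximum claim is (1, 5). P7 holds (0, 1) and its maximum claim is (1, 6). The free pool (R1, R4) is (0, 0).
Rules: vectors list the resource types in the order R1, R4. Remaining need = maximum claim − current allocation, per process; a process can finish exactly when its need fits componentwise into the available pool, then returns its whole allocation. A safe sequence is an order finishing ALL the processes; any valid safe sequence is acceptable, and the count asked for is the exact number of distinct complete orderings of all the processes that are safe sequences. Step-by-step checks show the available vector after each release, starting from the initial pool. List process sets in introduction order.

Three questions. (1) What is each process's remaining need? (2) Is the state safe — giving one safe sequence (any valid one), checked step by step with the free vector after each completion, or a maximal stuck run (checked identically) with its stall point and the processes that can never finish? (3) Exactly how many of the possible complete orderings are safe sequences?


(1) Need matrix, components ordered R1, R4:
  P4: (0, 0)
  P5: (0, 1)
  P1: (1, 4)
  P7: (1, 5)
(2) The state is SAFE; one workable sequence: P4, P5, P1, P7.
Key observation: reading the order forward, P1 is the first process whose need (1, 4) meets the free pool (2, 4) exactly on a resource it requests.
Walking it through:
  pool = (0, 0)
  P4: need (0, 0) fits (0, 0); releases (0, 2), pool now (0, 2)
  P5: need (0, 1) fits (0, 2); releases (2, 2), pool now (2, 4)
  P1: need (1, 4) fits (2, 4); releases (0, 1), pool now (2, 5)
  P7: need (1, 5) fits (2, 5); releases (0, 1), pool now (2, 6)
(3) Precisely 1 of the possible complete orderings is a safe sequence.


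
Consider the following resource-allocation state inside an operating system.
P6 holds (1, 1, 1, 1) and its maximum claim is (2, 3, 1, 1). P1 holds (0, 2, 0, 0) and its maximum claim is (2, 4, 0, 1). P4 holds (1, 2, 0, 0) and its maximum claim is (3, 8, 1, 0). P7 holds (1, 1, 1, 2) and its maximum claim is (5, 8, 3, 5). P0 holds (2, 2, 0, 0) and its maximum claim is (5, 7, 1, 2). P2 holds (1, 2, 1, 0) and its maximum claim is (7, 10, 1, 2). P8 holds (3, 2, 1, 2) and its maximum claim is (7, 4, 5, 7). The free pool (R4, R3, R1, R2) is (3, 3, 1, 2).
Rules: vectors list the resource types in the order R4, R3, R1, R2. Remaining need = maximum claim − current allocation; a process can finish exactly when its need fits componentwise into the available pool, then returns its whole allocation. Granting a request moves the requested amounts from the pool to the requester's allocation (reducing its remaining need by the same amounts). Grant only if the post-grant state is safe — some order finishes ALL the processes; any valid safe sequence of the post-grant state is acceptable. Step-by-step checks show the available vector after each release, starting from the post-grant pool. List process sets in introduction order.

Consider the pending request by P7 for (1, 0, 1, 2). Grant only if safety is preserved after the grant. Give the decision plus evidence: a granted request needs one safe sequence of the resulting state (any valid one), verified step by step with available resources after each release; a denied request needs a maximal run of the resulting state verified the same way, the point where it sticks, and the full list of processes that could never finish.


GRANT: granting preserves safety; a valid post-grant sequence is P6, P1, P4, P7, P2, P0, P8.
Key observation: post-grant, (2, 3, 0, 0) remains, and an order beginning with P6 completes everyone.
Check on the post-grant state, step by step:
  pool = (2, 3, 0, 0)
  P6: need (1, 2, 0, 0) fits (2, 3, 0, 0); releases (1, 1, 1, 1), pool now (3, 4, 1, 1)
  P1: need (2, 2, 0, 1) fits (3, 4, 1, 1); releases (0, 2, 0, 0), pool now (3, 6, 1, 1)
  P4: need (2, 6, 1, 0) fits (3, 6, 1, 1); releases (1, 2, 0, 0), pool now (4, 8, 1, 1)
  P7: need (3, 7, 1, 1) fits (4, 8, 1, 1); releases (2, 1, 2, 4), pool now (6, 9, 3, 5)
  P2: need (6, 8, 0, 2) fits (6, 9, 3, 5); releases (1, 2, 1, 0), pool now (7, 11, 4, 5)
  P0: need (3, 5, 1, 2) fits (7, 11, 4, 5); releases (2, 2, 0, 0), pool now (9, 13, 4, 5)
  P8: need (4, 2, 4, 5) fits (9, 13, 4, 5); releases (3, 2, 1, 2), pool now (12, 15, 5, 7)


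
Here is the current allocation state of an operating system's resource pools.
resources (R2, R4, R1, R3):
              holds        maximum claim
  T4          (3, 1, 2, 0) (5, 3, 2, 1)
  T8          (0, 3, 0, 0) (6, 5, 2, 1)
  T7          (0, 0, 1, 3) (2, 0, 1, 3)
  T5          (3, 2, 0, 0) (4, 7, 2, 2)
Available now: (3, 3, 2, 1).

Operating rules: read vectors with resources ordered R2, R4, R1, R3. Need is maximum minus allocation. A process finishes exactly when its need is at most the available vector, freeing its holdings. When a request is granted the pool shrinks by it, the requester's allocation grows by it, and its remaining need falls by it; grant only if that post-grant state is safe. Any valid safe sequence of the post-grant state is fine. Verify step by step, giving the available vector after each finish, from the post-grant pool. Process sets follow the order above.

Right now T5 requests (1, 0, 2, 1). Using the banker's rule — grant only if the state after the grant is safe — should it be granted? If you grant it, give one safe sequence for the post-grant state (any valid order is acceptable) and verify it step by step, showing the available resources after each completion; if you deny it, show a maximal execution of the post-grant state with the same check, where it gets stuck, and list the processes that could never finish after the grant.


DENY — the pretend-granted state is unsafe.
Key observation: after T7, T4 the pool peaks at (5, 4, 3, 3), and each blocked process is short somewhere: T8 on R2; T5 on R4.
After a pretend grant, a maximal execution: T7, T4 — then nothing else fits. Verifying each step:
  pool = (2, 3, 0, 0)
  T7 needs (2, 0, 0, 0) <= (2, 3, 0, 0) -> finishes; pool += (0, 0, 1, 3) = (2, 3, 1, 3)
  T4 needs (2, 2, 0, 1) <= (2, 3, 1, 3) -> finishes; pool += (3, 1, 2, 0) = (5, 4, 3, 3)
  T8 cannot run: need (6, 2, 2, 1) vs free (5, 4, 3, 3) (insufficient R2)
  T5 cannot run: need (0, 5, 0, 1) vs free (5, 4, 3, 3) (insufficient R4)
Processes that could never finish after the grant: T8 and T5.


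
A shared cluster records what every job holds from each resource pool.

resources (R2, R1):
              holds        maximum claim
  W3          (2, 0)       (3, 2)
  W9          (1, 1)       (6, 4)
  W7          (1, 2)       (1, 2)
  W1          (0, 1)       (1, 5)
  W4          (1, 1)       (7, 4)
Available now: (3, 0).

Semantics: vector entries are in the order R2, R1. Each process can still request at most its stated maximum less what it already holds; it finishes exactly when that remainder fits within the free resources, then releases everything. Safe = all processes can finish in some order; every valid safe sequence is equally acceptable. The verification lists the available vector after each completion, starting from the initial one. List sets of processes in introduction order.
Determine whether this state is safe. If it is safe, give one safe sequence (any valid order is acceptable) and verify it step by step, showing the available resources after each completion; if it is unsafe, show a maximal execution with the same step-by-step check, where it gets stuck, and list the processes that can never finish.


The state is UNSAFE.
Key observation: the wall is R1: completing W7, W3 brings the pool only to (6, 2), and all the rest need more.
The run W7, W3 cannot be extended any further. Step-by-step check:
  pool = (3, 0)
  W7: need (0, 0) fits (3, 0); releases (1, 2), pool now (4, 2)
  W3: need (1, 2) fits (4, 2); releases (2, 0), pool now (6, 2)
  W9 cannot run: need (5, 3) vs free (6, 2) (insufficient R1)
  W1 cannot run: need (1, 4) vs free (6, 2) (insufficient R1)
  W4 cannot run: need (6, 3) vs free (6, 2) (insufficient R1)
Processes that can never finish: W9, W1 and W4.


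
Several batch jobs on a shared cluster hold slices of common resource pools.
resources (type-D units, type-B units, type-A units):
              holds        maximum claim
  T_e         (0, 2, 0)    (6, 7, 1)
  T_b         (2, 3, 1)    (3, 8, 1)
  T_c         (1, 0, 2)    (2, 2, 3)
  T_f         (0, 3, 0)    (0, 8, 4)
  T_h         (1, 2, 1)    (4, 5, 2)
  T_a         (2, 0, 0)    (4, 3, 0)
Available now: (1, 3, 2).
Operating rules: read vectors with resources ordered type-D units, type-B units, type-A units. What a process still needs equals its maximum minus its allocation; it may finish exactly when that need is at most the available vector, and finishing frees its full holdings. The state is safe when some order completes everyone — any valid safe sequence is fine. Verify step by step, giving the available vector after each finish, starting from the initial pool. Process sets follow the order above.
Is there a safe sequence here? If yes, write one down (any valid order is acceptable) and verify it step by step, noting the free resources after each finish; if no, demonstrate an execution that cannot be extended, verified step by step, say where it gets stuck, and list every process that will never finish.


The state is SAFE; one workable sequence: T_c, T_a, T_h, T_b, T_e, T_f.
Key observation: the order's first zero-slack moment is T_c ((1, 2, 1) needed, (1, 3, 2) free — a requested resource with nothing to spare).
Walking it through:
  pool = (1, 3, 2)
  T_c: need (1, 2, 1) fits (1, 3, 2); releases (1, 0, 2), pool now (2, 3, 4)
  T_a: need (2, 3, 0) fits (2, 3, 4); releases (2, 0, 0), pool now (4, 3, 4)
  T_h: need (3, 3, 1) fits (4, 3, 4); releases (1, 2, 1), pool now (5, 5, 5)
  T_b: need (1, 5, 0) fits (5, 5, 5); releases (2, 3, 1), pool now (7, 8, 6)
  T_e: need (6, 5, 1) fits (7, 8, 6); releases (0, 2, 0), pool now (7, 10, 6)
  T_f: need (0, 5, 4) fits (7, 10, 6); releases (0, 3, 0), pool now (7, 13, 6)


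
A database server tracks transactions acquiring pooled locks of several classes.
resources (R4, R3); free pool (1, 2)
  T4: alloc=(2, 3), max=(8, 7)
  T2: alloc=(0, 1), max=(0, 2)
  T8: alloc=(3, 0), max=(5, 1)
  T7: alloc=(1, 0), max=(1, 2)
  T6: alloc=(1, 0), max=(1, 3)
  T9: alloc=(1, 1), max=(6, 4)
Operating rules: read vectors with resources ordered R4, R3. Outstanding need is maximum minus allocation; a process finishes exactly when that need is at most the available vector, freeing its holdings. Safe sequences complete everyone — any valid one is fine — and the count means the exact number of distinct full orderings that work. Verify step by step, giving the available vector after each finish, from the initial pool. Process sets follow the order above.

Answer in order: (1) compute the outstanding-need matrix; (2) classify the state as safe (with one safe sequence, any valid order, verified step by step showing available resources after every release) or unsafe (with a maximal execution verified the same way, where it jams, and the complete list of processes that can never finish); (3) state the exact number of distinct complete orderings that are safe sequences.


(1) Remaining need (order R4, R3):
  T4: (6, 4)
  T2: (0, 1)
  T8: (2, 1)
  T7: (0, 2)
  T6: (0, 3)
  T9: (5, 3)
(2) SAFE, for example via the order T7, T2, T6, T8, T9, T4.
Key observation: the order's first zero-slack moment is T7 ((0, 2) needed, (1, 2) free — a requested resource with nothing to spare).
Check, step by step:
  pool = (1, 2)
  T7 needs (0, 2) <= (1, 2) -> finishes; pool += (1, 0) = (2, 2)
  T2 needs (0, 1) <= (2, 2) -> finishes; pool += (0, 1) = (2, 3)
  T6 needs (0, 3) <= (2, 3) -> finishes; pool += (1, 0) = (3, 3)
  T8 needs (2, 1) <= (3, 3) -> finishes; pool += (3, 0) = (6, 3)
  T9 needs (5, 3) <= (6, 3) -> finishes; pool += (1, 1) = (7, 4)
  T4 needs (6, 4) <= (7, 4) -> finishes; pool += (2, 3) = (9, 7)
(3) Precisely 15 of the possible complete orderings are safe sequences.


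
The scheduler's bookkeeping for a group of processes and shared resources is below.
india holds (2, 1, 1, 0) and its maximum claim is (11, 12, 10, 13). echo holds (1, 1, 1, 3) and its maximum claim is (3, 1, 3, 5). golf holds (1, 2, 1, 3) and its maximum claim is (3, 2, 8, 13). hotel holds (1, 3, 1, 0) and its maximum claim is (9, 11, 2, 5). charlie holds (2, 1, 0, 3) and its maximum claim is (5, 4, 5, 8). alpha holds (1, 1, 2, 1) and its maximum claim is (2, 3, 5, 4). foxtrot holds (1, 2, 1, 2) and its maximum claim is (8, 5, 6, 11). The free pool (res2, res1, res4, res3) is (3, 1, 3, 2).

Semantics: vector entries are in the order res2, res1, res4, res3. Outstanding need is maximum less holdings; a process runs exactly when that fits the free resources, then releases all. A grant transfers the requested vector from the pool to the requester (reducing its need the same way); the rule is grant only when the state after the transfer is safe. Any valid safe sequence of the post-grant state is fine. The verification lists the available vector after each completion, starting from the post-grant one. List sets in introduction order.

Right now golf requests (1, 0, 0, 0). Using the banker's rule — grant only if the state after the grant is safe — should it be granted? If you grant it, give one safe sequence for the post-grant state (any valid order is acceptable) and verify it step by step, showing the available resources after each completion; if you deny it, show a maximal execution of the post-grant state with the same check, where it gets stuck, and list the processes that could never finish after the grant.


DENY: after the grant no complete ordering would exist.
Key observation: after echo, alpha, charlie the pool peaks at (6, 4, 6, 9), and each blocked process is short somewhere: india on res2, res1, res4, res3; golf on res4, res3; hotel on res2, res1; foxtrot on res2.
After a pretend grant, a maximal execution: echo, alpha, charlie — then nothing else fits. Check, step by step:
  pool = (2, 1, 3, 2)
  echo needs (2, 0, 2, 2) <= (2, 1, 3, 2) -> finishes; pool += (1, 1, 1, 3) = (3, 2, 4, 5)
  alpha needs (1, 2, 3, 3) <= (3, 2, 4, 5) -> finishes; pool += (1, 1, 2, 1) = (4, 3, 6, 6)
  charlie needs (3, 3, 5, 5) <= (4, 3, 6, 6) -> finishes; pool += (2, 1, 0, 3) = (6, 4, 6, 9)
  blocked: india wants (9, 11, 9, 13), pool (6, 4, 6, 9) — not enough res2, res1, res4 and res3
  blocked: golf wants (1, 0, 7, 10), pool (6, 4, 6, 9) — not enough res4 and res3
  blocked: hotel wants (8, 8, 1, 5), pool (6, 4, 6, 9) — not enough res2 and res1
  blocked: foxtrot wants (7, 3, 5, 9), pool (6, 4, 6, 9) — not enough res2
Had the request been granted, india, golf, hotel and foxtrot could never finish.


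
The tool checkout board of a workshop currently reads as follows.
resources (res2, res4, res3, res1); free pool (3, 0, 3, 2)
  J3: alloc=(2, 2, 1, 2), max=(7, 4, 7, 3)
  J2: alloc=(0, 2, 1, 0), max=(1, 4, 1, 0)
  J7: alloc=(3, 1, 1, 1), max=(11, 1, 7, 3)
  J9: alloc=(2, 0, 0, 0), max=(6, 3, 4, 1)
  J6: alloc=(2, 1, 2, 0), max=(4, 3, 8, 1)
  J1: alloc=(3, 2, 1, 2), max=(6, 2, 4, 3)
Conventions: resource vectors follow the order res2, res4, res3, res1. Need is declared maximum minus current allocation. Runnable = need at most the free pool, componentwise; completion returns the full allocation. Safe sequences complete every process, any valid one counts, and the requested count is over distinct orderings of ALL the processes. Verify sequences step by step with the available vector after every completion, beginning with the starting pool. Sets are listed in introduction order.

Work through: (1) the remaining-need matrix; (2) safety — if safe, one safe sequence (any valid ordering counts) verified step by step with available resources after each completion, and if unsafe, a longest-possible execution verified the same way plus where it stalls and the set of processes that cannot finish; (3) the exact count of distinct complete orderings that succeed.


(1) Remaining need (order res2, res4, res3, res1):
  J3: (5, 2, 6, 1)
  J2: (1, 2, 0, 0)
  J7: (8, 0, 6, 2)
  J9: (4, 3, 4, 1)
  J6: (2, 2, 6, 1)
  J1: (3, 0, 3, 1)
(2) UNSAFE — no complete ordering exists.
Key observation: the pool after J1, J2, J9 is (8, 4, 5, 4); every surviving request exceeds it in res3, so progress ends there.
Going as far as possible: J1, J2, J9; after that, nothing fits. Verifying each step:
  pool = (3, 0, 3, 2)
  J1 needs (3, 0, 3, 1) <= (3, 0, 3, 2) -> finishes; pool += (3, 2, 1, 2) = (6, 2, 4, 4)
  J2 needs (1, 2, 0, 0) <= (6, 2, 4, 4) -> finishes; pool += (0, 2, 1, 0) = (6, 4, 5, 4)
  J9 needs (4, 3, 4, 1) <= (6, 4, 5, 4) -> finishes; pool += (2, 0, 0, 0) = (8, 4, 5, 4)
  J3 still needs (5, 2, 6, 1) but only (8, 4, 5, 4) is free — short on res3
  J7 still needs (8, 0, 6, 2) but only (8, 4, 5, 4) is free — short on res3
  J6 still needs (2, 2, 6, 1) but only (8, 4, 5, 4) is free — short on res3
Never able to finish: J3, J7 and J6.
(3) The exact count: 0 of the possible complete orderings are safe sequences.


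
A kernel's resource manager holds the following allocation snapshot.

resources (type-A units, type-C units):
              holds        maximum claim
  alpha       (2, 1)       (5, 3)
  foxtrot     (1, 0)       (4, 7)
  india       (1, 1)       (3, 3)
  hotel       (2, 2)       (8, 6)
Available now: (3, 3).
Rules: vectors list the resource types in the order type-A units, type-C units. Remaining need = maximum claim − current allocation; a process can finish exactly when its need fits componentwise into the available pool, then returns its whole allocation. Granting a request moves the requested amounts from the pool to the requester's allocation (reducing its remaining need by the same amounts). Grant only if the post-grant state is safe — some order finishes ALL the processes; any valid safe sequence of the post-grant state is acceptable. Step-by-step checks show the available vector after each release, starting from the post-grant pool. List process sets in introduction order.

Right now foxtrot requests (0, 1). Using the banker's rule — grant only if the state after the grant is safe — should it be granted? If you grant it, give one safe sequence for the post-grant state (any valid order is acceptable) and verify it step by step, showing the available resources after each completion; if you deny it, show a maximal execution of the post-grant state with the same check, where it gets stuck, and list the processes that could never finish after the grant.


GRANT. The post-grant state is safe; one safe sequence: india, alpha, hotel, foxtrot.
Key observation: after the grant the pool drops to (3, 2), which still lets india finish first and unwind the rest.
Step-by-step check of the post-grant state:
  pool = (3, 2)
  india needs (2, 2) <= (3, 2) -> finishes; pool += (1, 1) = (4, 3)
  alpha needs (3, 2) <= (4, 3) -> finishes; pool += (2, 1) = (6, 4)
  hotel needs (6, 4) <= (6, 4) -> finishes; pool += (2, 2) = (8, 6)
  foxtrot needs (3, 6) <= (8, 6) -> finishes; pool += (1, 1) = (9, 7)


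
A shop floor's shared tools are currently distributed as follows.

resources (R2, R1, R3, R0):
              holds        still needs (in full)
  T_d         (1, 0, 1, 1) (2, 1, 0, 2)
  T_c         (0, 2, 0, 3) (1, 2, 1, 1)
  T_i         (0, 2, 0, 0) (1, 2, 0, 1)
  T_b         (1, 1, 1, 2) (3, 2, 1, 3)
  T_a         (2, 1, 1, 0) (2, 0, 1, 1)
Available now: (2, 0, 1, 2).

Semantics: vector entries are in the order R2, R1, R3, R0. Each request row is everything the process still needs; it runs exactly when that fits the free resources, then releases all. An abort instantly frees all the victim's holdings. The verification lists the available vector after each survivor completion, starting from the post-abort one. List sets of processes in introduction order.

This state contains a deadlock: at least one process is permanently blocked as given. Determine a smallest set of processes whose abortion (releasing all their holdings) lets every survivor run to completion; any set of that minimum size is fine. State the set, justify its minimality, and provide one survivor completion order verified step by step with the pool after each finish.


Abort T_b.
Key observation: no ordering could ever have run T_i before the abort of T_b; with (1, 1, 1, 2) back in the pool it fits at step 3.
No smaller set exists: with zero aborts the deadlock remains.
Survivors finish in the order: T_a, T_d, T_i, T_c. Step-by-step check (pool after the aborts first):
  pool = (3, 1, 2, 4)
  T_a: need (2, 0, 1, 1) fits (3, 1, 2, 4); releases (2, 1, 1, 0), pool now (5, 2, 3, 4)
  T_d: need (2, 1, 0, 2) fits (5, 2, 3, 4); releases (1, 0, 1, 1), pool now (6, 2, 4, 5)
  T_i: need (1, 2, 0, 1) fits (6, 2, 4, 5); releases (0, 2, 0, 0), pool now (6, 4, 4, 5)
  T_c: need (1, 2, 1, 1) fits (6, 4, 4, 5); releases (0, 2, 0, 3), pool now (6, 6, 4, 8)
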